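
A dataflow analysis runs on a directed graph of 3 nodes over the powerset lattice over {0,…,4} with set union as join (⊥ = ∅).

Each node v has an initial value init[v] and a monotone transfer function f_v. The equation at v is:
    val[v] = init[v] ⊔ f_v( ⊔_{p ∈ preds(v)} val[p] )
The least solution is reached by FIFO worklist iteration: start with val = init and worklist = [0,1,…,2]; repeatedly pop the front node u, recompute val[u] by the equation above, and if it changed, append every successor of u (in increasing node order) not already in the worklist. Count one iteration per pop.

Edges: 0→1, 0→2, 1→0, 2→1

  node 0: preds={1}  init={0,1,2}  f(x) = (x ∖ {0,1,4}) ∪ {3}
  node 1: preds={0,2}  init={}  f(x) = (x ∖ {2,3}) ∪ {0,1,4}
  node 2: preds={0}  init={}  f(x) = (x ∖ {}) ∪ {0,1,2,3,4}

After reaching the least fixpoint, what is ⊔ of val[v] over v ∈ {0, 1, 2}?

{0,1,2,3,4}

Worklist (5 pops):
  #1 pop 0: in={} → {0,1,2,3} (was {0,1,2}); enqueue []
  #2 pop 1: in={0,1,2,3} → {0,1,4} (was {}); enqueue [0]
  #3 pop 2: in={0,1,2,3} → {0,1,2,3,4} (was {}); enqueue [1]
  #4 pop 0: in={0,1,4} → {0,1,2,3} (no change)
  #5 pop 1: in={0,1,2,3,4} → {0,1,4} (no change)

Fixpoint:
  val[0] = {0,1,2,3}
  val[1] = {0,1,4}
  val[2] = {0,1,2,3,4}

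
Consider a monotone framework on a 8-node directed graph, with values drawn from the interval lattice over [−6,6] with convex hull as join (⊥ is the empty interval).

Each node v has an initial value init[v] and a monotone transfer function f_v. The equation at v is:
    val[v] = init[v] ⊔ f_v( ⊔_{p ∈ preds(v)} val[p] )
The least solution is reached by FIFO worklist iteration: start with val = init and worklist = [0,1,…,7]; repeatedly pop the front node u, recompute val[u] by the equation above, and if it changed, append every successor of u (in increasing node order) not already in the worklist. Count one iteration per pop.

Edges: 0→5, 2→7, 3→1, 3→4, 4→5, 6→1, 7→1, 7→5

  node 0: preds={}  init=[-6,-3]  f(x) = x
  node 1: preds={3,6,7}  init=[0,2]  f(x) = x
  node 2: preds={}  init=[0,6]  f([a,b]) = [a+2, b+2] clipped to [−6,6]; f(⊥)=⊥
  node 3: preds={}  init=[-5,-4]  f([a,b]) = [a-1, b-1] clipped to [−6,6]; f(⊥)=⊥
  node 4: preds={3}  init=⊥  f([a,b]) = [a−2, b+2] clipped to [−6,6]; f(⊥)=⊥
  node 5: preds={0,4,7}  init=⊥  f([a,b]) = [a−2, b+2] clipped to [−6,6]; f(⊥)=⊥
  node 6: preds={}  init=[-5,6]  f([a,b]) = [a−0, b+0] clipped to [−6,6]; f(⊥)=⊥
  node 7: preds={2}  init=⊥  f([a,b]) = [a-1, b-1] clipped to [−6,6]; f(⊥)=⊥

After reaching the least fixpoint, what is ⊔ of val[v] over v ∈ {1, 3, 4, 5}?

Worklist (10 pops):
  #1 pop 0: in=⊥ → [-6,-3] (no change)
  #2 pop 1: in=[-5,6] → [-5,6] (was [0,2]); enqueue []
  #3 pop 2: in=⊥ → [0,6] (no change)
  #4 pop 3: in=⊥ → [-5,-4] (no change)
  #5 pop 4: in=[-5,-4] → [-6,-2] (was ⊥); enqueue []
  #6 pop 5: in=[-6,-2] → [-6,0] (was ⊥); enqueue []
  #7 pop 6: in=⊥ → [-5,6] (no change)
  #8 pop 7: in=[0,6] → [-1,5] (was ⊥); enqueue [1,5]
  #9 pop 1: in=[-5,6] → [-5,6] (no change)
  #10 pop 5: in=[-6,5] → [-6,6] (was [-6,0]); enqueue []

Fixpoint:
  val[0] = [-6,-3]
  val[1] = [-5,6]
  val[2] = [0,6]
  val[3] = [-5,-4]
  val[4] = [-6,-2]
  val[5] = [-6,6]
  val[6] = [-5,6]
  val[7] = [-1,5]

[-6,6]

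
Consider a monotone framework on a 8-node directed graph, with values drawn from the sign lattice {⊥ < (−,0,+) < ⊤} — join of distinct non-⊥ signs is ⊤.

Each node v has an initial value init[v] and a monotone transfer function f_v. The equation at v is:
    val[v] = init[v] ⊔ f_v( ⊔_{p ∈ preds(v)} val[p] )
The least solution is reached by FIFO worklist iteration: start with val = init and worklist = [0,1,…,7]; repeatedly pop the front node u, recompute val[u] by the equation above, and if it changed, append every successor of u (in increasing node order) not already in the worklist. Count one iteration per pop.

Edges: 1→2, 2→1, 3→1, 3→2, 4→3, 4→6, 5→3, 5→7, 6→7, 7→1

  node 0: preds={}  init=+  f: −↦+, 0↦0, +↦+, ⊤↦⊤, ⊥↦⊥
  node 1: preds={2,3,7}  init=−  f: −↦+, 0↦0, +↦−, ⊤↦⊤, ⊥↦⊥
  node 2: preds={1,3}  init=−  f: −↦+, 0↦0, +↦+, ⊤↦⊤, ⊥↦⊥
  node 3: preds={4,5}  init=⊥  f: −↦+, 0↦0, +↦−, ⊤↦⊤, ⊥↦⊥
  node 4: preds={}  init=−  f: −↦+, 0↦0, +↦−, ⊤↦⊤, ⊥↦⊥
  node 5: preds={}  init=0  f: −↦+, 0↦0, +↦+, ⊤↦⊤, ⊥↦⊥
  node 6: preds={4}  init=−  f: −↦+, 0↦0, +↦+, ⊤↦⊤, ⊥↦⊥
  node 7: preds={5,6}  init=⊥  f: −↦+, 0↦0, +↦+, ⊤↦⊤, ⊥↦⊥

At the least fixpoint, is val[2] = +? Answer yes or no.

Worklist (10 pops):
  #1 pop 0: in=⊥ → + (no change)
  #2 pop 1: in=− → ⊤ (was −); enqueue []
  #3 pop 2: in=⊤ → ⊤ (was −); enqueue [1]
  #4 pop 3: in=⊤ → ⊤ (was ⊥); enqueue [2]
  #5 pop 4: in=⊥ → − (no change)
  #6 pop 5: in=⊥ → 0 (no change)
  #7 pop 6: in=− → ⊤ (was −); enqueue []
  #8 pop 7: in=⊤ → ⊤ (was ⊥); enqueue []
  #9 pop 1: in=⊤ → ⊤ (no change)
  #10 pop 2: in=⊤ → ⊤ (no change)

Fixpoint:
  val[0] = +
  val[1] = ⊤
  val[2] = ⊤
  val[3] = ⊤
  val[4] = −
  val[5] = 0
  val[6] = ⊤
  val[7] = ⊤

no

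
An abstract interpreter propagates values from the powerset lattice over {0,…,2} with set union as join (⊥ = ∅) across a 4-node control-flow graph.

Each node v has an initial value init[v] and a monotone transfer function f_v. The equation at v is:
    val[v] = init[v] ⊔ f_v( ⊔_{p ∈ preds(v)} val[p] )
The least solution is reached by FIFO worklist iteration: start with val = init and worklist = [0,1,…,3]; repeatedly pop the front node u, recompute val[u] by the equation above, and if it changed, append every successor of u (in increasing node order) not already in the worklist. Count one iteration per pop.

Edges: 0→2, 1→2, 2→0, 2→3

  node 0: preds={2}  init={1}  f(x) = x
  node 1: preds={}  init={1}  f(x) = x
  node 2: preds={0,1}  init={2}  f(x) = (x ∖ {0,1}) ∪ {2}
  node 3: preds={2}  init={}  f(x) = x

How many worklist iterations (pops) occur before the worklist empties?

Trace (4 dequeues):
  [1] u=0 | in {2} | out {1,2} | prev {1} | push {}
  [2] u=1 | in {} | out {1} | ==
  [3] u=2 | in {1,2} | out {2} | ==
  [4] u=3 | in {2} | out {2} | prev {} | push {}

Converged values:
  [0] {1,2}
  [1] {1}
  [2] {2}
  [3] {2}

4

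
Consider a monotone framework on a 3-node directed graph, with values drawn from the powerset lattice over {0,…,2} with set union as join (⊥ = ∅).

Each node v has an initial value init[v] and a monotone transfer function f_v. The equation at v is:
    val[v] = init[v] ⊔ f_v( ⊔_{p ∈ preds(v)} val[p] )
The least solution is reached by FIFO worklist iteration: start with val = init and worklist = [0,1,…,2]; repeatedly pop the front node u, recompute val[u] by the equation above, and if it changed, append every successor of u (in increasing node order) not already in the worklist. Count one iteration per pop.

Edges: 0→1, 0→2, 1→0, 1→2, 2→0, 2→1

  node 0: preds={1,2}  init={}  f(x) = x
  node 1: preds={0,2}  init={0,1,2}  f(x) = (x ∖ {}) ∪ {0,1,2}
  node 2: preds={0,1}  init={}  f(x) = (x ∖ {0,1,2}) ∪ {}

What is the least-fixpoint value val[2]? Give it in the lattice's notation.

{}

Iteration log — 3 steps:
  step 1. node 0  ⊔preds={0,1,2}  new={0,1,2}  old={}  +wl: 
  step 2. node 1  ⊔preds={0,1,2}  new={0,1,2}  stable
  step 3. node 2  ⊔preds={0,1,2}  new={}  stable

Least fixpoint reached:
  node 0: {0,1,2}
  node 1: {0,1,2}
  node 2: {}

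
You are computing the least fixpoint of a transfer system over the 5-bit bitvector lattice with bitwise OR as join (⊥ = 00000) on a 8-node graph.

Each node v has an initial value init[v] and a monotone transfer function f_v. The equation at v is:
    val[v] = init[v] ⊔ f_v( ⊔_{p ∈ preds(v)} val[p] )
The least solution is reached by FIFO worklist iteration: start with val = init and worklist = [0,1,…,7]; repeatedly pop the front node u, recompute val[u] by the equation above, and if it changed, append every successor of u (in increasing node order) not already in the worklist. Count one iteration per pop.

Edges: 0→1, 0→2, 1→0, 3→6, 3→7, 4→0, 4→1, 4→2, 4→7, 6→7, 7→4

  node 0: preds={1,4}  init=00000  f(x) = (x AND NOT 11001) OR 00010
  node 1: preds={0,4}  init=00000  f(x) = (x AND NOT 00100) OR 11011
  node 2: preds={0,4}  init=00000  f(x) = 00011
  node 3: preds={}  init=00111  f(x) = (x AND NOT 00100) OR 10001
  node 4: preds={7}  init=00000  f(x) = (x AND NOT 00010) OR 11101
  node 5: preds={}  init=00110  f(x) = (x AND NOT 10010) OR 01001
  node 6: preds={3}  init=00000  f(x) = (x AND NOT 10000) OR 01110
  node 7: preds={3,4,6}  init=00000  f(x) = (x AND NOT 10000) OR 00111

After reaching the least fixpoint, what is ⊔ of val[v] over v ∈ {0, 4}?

11111

Iteration log — 12 steps:
  step 1. node 0  ⊔preds=00000  new=00010  old=00000  +wl: 
  step 2. node 1  ⊔preds=00010  new=11011  old=00000  +wl: 0
  step 3. node 2  ⊔preds=00010  new=00011  old=00000  +wl: 
  step 4. node 3  ⊔preds=00000  new=10111  old=00111  +wl: 
  step 5. node 4  ⊔preds=00000  new=11101  old=00000  +wl: 1,2
  step 6. node 5  ⊔preds=00000  new=01111  old=00110  +wl: 
  step 7. node 6  ⊔preds=10111  new=01111  old=00000  +wl: 
  step 8. node 7  ⊔preds=11111  new=01111  old=00000  +wl: 4
  step 9. node 0  ⊔preds=11111  new=00110  old=00010  +wl: 
  step 10. node 1  ⊔preds=11111  new=11011  stable
  step 11. node 2  ⊔preds=11111  new=00011  stable
  step 12. node 4  ⊔preds=01111  new=11101  stable

Least fixpoint reached:
  node 0: 00110
  node 1: 11011
  node 2: 00011
  node 3: 10111
  node 4: 11101
  node 5: 01111
  node 6: 01111
  node 7: 01111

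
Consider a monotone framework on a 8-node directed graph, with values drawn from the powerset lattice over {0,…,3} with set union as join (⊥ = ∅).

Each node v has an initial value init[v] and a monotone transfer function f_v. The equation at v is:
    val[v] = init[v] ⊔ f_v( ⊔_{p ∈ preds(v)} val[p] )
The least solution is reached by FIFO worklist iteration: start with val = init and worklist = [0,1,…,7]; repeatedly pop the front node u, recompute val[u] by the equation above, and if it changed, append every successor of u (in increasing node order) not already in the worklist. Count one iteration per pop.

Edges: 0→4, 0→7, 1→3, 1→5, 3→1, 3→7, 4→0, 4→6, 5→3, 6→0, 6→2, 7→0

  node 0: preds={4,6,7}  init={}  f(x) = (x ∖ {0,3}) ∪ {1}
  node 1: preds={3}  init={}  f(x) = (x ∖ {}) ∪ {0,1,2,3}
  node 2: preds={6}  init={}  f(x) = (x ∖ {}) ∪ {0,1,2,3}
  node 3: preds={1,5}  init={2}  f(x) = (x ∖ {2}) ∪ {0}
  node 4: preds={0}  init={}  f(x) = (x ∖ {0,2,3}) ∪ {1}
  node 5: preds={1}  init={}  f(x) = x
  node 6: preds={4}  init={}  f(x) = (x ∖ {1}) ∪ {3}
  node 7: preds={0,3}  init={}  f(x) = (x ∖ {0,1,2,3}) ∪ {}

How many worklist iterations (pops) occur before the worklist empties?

12

Worklist (12 pops):
  #1 pop 0: in={} → {1} (was {}); enqueue []
  #2 pop 1: in={2} → {0,1,2,3} (was {}); enqueue []
  #3 pop 2: in={} → {0,1,2,3} (was {}); enqueue []
  #4 pop 3: in={0,1,2,3} → {0,1,2,3} (was {2}); enqueue [1]
  #5 pop 4: in={1} → {1} (was {}); enqueue [0]
  #6 pop 5: in={0,1,2,3} → {0,1,2,3} (was {}); enqueue [3]
  #7 pop 6: in={1} → {3} (was {}); enqueue [2]
  #8 pop 7: in={0,1,2,3} → {} (no change)
  #9 pop 1: in={0,1,2,3} → {0,1,2,3} (no change)
  #10 pop 0: in={1,3} → {1} (no change)
  #11 pop 3: in={0,1,2,3} → {0,1,2,3} (no change)
  #12 pop 2: in={3} → {0,1,2,3} (no change)

Fixpoint:
  val[0] = {1}
  val[1] = {0,1,2,3}
  val[2] = {0,1,2,3}
  val[3] = {0,1,2,3}
  val[4] = {1}
  val[5] = {0,1,2,3}
  val[6] = {3}
  val[7] = {}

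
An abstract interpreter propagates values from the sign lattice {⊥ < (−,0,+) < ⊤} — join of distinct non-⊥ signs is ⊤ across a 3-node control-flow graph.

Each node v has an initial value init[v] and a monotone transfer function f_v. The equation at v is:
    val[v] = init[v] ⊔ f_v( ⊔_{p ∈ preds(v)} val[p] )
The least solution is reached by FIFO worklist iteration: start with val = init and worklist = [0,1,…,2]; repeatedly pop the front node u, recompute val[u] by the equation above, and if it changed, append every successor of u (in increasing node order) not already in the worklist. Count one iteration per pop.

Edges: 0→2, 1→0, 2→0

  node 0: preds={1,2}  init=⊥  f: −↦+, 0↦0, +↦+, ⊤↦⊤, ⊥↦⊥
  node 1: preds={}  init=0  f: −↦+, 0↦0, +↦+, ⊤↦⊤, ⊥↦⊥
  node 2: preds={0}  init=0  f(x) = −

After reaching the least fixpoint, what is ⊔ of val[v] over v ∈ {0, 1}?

⊤

Worklist (5 pops):
  #1 pop 0: in=0 → 0 (was ⊥); enqueue []
  #2 pop 1: in=⊥ → 0 (no change)
  #3 pop 2: in=0 → ⊤ (was 0); enqueue [0]
  #4 pop 0: in=⊤ → ⊤ (was 0); enqueue [2]
  #5 pop 2: in=⊤ → ⊤ (no change)

Fixpoint:
  val[0] = ⊤
  val[1] = 0
  val[2] = ⊤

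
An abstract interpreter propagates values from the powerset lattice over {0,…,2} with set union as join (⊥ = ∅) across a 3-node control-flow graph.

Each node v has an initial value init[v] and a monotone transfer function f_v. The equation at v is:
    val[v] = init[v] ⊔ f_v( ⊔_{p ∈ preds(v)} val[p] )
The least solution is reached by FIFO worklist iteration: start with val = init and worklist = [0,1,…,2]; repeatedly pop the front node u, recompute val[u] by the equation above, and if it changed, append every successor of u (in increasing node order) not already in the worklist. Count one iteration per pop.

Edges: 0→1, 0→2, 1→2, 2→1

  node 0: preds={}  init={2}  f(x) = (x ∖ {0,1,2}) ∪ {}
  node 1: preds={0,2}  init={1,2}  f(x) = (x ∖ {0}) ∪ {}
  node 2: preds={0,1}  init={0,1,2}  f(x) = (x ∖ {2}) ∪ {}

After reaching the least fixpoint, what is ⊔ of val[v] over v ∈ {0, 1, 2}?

{0,1,2}

Worklist (3 pops):
  #1 pop 0: in={} → {2} (no change)
  #2 pop 1: in={0,1,2} → {1,2} (no change)
  #3 pop 2: in={1,2} → {0,1,2} (no change)

Fixpoint:
  val[0] = {2}
  val[1] = {1,2}
  val[2] = {0,1,2}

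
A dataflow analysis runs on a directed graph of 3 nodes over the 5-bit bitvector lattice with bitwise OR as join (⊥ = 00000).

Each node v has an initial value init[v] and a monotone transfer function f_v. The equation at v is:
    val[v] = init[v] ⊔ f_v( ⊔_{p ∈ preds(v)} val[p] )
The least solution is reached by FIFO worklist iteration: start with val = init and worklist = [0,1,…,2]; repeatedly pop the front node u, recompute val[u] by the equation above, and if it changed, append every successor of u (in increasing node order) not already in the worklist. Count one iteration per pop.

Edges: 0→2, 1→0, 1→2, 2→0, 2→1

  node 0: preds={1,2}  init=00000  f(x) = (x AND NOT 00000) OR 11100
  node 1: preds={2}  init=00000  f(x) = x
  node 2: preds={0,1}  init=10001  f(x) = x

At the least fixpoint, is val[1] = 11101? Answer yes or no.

Worklist (7 pops):
  #1 pop 0: in=10001 → 11101 (was 00000); enqueue []
  #2 pop 1: in=10001 → 10001 (was 00000); enqueue [0]
  #3 pop 2: in=11101 → 11101 (was 10001); enqueue [1]
  #4 pop 0: in=11101 → 11101 (no change)
  #5 pop 1: in=11101 → 11101 (was 10001); enqueue [0,2]
  #6 pop 0: in=11101 → 11101 (no change)
  #7 pop 2: in=11101 → 11101 (no change)

Fixpoint:
  val[0] = 11101
  val[1] = 11101
  val[2] = 11101

yes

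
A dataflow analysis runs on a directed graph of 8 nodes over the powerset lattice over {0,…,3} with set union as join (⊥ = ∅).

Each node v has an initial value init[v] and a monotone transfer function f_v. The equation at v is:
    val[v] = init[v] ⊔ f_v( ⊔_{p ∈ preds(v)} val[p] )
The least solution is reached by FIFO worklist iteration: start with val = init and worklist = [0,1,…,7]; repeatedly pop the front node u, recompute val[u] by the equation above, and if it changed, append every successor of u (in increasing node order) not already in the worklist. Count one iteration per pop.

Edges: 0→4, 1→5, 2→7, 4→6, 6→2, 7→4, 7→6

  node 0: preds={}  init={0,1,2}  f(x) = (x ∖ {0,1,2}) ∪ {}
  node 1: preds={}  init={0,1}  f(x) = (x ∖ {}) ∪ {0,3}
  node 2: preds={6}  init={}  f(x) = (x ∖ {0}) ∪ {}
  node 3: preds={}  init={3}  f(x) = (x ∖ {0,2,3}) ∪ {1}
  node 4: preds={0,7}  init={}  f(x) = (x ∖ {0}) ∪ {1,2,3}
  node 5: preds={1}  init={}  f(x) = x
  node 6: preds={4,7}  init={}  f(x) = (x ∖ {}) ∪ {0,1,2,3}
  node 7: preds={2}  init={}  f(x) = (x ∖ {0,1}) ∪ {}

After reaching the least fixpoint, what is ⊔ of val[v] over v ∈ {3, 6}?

{0,1,2,3}

Worklist (12 pops):
  #1 pop 0: in={} → {0,1,2} (no change)
  #2 pop 1: in={} → {0,1,3} (was {0,1}); enqueue []
  #3 pop 2: in={} → {} (no change)
  #4 pop 3: in={} → {1,3} (was {3}); enqueue []
  #5 pop 4: in={0,1,2} → {1,2,3} (was {}); enqueue []
  #6 pop 5: in={0,1,3} → {0,1,3} (was {}); enqueue []
  #7 pop 6: in={1,2,3} → {0,1,2,3} (was {}); enqueue [2]
  #8 pop 7: in={} → {} (no change)
  #9 pop 2: in={0,1,2,3} → {1,2,3} (was {}); enqueue [7]
  #10 pop 7: in={1,2,3} → {2,3} (was {}); enqueue [4,6]
  #11 pop 4: in={0,1,2,3} → {1,2,3} (no change)
  #12 pop 6: in={1,2,3} → {0,1,2,3} (no change)

Fixpoint:
  val[0] = {0,1,2}
  val[1] = {0,1,3}
  val[2] = {1,2,3}
  val[3] = {1,3}
  val[4] = {1,2,3}
  val[5] = {0,1,3}
  val[6] = {0,1,2,3}
  val[7] = {2,3}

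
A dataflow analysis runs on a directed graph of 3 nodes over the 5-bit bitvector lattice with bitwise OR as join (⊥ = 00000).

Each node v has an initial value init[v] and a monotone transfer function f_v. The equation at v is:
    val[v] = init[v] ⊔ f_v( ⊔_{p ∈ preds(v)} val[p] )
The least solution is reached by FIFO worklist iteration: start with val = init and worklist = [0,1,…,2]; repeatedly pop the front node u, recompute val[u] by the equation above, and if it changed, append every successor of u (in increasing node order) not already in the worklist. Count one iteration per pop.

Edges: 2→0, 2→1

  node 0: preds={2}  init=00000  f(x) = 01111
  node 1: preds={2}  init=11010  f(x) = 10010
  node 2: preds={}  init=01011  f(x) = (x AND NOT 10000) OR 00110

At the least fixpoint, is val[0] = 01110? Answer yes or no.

no

Trace (5 dequeues):
  [1] u=0 | in 01011 | out 01111 | prev 00000 | push {}
  [2] u=1 | in 01011 | out 11010 | ==
  [3] u=2 | in 00000 | out 01111 | prev 01011 | push {0,1}
  [4] u=0 | in 01111 | out 01111 | ==
  [5] u=1 | in 01111 | out 11010 | ==

Converged values:
  [0] 01111
  [1] 11010
  [2] 01111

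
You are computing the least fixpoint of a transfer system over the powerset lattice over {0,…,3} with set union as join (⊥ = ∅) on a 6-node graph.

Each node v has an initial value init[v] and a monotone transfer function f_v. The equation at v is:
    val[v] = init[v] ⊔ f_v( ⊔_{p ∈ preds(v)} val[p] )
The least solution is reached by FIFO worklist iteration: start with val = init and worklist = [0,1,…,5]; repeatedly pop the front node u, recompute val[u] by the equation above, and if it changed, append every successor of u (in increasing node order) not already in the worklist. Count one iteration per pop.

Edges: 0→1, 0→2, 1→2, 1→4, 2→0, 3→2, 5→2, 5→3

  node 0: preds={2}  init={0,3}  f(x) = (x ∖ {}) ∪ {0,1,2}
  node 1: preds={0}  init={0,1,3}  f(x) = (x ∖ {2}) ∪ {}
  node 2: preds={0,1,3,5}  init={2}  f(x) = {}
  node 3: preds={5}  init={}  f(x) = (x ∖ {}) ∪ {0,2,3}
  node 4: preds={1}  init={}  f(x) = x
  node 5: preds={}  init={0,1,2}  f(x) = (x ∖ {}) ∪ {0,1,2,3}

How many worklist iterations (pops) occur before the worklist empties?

Iteration log — 8 steps:
  step 1. node 0  ⊔preds={2}  new={0,1,2,3}  old={0,3}  +wl: 
  step 2. node 1  ⊔preds={0,1,2,3}  new={0,1,3}  stable
  step 3. node 2  ⊔preds={0,1,2,3}  new={2}  stable
  step 4. node 3  ⊔preds={0,1,2}  new={0,1,2,3}  old={}  +wl: 2
  step 5. node 4  ⊔preds={0,1,3}  new={0,1,3}  old={}  +wl: 
  step 6. node 5  ⊔preds={}  new={0,1,2,3}  old={0,1,2}  +wl: 3
  step 7. node 2  ⊔preds={0,1,2,3}  new={2}  stable
  step 8. node 3  ⊔preds={0,1,2,3}  new={0,1,2,3}  stable

Least fixpoint reached:
  node 0: {0,1,2,3}
  node 1: {0,1,3}
  node 2: {2}
  node 3: {0,1,2,3}
  node 4: {0,1,3}
  node 5: {0,1,2,3}

8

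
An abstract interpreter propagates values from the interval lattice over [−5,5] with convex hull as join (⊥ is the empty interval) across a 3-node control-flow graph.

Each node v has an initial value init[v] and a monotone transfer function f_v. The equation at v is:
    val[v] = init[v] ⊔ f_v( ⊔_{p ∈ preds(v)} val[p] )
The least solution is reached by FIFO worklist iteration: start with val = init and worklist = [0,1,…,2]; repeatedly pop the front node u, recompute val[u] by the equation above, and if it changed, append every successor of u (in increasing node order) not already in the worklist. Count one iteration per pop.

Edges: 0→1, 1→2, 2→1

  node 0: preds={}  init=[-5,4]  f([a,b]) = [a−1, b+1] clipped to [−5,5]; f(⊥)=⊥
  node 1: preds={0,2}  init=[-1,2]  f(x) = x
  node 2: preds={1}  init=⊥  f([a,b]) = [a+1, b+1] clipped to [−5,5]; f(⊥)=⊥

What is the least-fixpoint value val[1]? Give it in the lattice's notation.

[-5,5]

Iteration log — 5 steps:
  step 1. node 0  ⊔preds=⊥  new=[-5,4]  stable
  step 2. node 1  ⊔preds=[-5,4]  new=[-5,4]  old=[-1,2]  +wl: 
  step 3. node 2  ⊔preds=[-5,4]  new=[-4,5]  old=⊥  +wl: 1
  step 4. node 1  ⊔preds=[-5,5]  new=[-5,5]  old=[-5,4]  +wl: 2
  step 5. node 2  ⊔preds=[-5,5]  new=[-4,5]  stable

Least fixpoint reached:
  node 0: [-5,4]
  node 1: [-5,5]
  node 2: [-4,5]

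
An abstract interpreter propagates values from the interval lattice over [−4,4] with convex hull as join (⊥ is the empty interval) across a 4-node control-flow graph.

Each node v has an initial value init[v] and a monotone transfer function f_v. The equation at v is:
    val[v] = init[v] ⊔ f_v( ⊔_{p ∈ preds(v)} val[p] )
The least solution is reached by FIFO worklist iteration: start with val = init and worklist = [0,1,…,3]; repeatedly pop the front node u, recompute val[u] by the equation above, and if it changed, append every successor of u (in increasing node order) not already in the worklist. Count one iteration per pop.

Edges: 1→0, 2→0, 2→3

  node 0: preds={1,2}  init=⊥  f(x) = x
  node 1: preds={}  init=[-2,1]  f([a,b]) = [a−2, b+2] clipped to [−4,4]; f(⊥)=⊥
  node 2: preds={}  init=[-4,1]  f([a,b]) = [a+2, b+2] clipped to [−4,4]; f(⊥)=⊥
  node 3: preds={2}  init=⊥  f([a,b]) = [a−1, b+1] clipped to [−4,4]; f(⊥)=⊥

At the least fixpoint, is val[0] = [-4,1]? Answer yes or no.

Iteration log — 4 steps:
  step 1. node 0  ⊔preds=[-4,1]  new=[-4,1]  old=⊥  +wl: 
  step 2. node 1  ⊔preds=⊥  new=[-2,1]  stable
  step 3. node 2  ⊔preds=⊥  new=[-4,1]  stable
  step 4. node 3  ⊔preds=[-4,1]  new=[-4,2]  old=⊥  +wl: 

Least fixpoint reached:
  node 0: [-4,1]
  node 1: [-2,1]
  node 2: [-4,1]
  node 3: [-4,2]

yes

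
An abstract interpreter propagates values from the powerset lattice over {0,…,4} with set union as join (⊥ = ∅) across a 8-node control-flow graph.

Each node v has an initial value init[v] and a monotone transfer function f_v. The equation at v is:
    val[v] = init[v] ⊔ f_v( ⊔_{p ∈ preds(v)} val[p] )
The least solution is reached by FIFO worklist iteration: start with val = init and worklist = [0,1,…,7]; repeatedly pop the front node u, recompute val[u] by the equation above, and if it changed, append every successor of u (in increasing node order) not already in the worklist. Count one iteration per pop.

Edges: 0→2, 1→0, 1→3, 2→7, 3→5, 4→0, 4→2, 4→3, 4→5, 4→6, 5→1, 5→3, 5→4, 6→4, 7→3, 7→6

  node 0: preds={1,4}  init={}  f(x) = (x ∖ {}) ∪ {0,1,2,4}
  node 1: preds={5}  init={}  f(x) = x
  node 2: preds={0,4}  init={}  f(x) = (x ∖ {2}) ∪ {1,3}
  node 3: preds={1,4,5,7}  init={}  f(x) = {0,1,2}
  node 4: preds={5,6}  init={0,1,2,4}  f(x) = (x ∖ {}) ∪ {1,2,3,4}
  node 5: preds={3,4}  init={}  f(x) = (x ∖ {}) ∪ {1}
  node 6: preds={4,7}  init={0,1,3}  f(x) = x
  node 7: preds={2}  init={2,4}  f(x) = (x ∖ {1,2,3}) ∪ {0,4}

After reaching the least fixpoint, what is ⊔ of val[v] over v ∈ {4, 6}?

{0,1,2,3,4}

Worklist (16 pops):
  #1 pop 0: in={0,1,2,4} → {0,1,2,4} (was {}); enqueue []
  #2 pop 1: in={} → {} (no change)
  #3 pop 2: in={0,1,2,4} → {0,1,3,4} (was {}); enqueue []
  #4 pop 3: in={0,1,2,4} → {0,1,2} (was {}); enqueue []
  #5 pop 4: in={0,1,3} → {0,1,2,3,4} (was {0,1,2,4}); enqueue [0,2,3]
  #6 pop 5: in={0,1,2,3,4} → {0,1,2,3,4} (was {}); enqueue [1,4]
  #7 pop 6: in={0,1,2,3,4} → {0,1,2,3,4} (was {0,1,3}); enqueue []
  #8 pop 7: in={0,1,3,4} → {0,2,4} (was {2,4}); enqueue [6]
  #9 pop 0: in={0,1,2,3,4} → {0,1,2,3,4} (was {0,1,2,4}); enqueue []
  #10 pop 2: in={0,1,2,3,4} → {0,1,3,4} (no change)
  #11 pop 3: in={0,1,2,3,4} → {0,1,2} (no change)
  #12 pop 1: in={0,1,2,3,4} → {0,1,2,3,4} (was {}); enqueue [0,3]
  #13 pop 4: in={0,1,2,3,4} → {0,1,2,3,4} (no change)
  #14 pop 6: in={0,1,2,3,4} → {0,1,2,3,4} (no change)
  #15 pop 0: in={0,1,2,3,4} → {0,1,2,3,4} (no change)
  #16 pop 3: in={0,1,2,3,4} → {0,1,2} (no change)

Fixpoint:
  val[0] = {0,1,2,3,4}
  val[1] = {0,1,2,3,4}
  val[2] = {0,1,3,4}
  val[3] = {0,1,2}
  val[4] = {0,1,2,3,4}
  val[5] = {0,1,2,3,4}
  val[6] = {0,1,2,3,4}
  val[7] = {0,2,4}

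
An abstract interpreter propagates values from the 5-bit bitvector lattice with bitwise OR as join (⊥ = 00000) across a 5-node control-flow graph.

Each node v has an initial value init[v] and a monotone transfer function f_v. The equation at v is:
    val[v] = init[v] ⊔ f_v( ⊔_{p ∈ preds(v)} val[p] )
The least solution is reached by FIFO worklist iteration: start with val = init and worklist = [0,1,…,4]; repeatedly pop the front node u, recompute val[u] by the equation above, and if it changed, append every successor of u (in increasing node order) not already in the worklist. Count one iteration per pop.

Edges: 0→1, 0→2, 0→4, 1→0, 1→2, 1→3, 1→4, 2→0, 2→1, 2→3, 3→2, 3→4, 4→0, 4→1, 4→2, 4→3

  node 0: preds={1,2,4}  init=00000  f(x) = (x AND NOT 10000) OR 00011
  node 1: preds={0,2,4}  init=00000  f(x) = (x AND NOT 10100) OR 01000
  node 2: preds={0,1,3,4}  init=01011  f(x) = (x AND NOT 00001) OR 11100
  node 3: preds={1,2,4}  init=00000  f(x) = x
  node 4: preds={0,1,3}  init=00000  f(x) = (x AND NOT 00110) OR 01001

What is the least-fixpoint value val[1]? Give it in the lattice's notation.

Iteration log — 10 steps:
  step 1. node 0  ⊔preds=01011  new=01011  old=00000  +wl: 
  step 2. node 1  ⊔preds=01011  new=01011  old=00000  +wl: 0
  step 3. node 2  ⊔preds=01011  new=11111  old=01011  +wl: 1
  step 4. node 3  ⊔preds=11111  new=11111  old=00000  +wl: 2
  step 5. node 4  ⊔preds=11111  new=11001  old=00000  +wl: 3
  step 6. node 0  ⊔preds=11111  new=01111  old=01011  +wl: 4
  step 7. node 1  ⊔preds=11111  new=01011  stable
  step 8. node 2  ⊔preds=11111  new=11111  stable
  step 9. node 3  ⊔preds=11111  new=11111  stable
  step 10. node 4  ⊔preds=11111  new=11001  stable

Least fixpoint reached:
  node 0: 01111
  node 1: 01011
  node 2: 11111
  node 3: 11111
  node 4: 11001

01011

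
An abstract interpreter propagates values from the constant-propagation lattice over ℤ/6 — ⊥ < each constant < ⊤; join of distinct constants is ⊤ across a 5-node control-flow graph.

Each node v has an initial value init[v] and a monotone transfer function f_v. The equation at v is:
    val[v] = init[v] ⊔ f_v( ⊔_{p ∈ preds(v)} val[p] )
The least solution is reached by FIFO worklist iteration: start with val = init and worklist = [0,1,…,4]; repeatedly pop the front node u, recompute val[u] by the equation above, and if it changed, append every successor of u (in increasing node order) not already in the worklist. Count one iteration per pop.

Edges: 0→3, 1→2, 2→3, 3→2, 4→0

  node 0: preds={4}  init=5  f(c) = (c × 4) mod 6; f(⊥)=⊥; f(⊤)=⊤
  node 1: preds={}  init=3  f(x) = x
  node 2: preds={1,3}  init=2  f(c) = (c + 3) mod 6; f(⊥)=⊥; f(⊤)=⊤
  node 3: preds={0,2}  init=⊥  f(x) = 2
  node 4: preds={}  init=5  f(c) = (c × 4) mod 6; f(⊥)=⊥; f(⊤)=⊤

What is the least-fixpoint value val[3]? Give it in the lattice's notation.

Worklist (6 pops):
  #1 pop 0: in=5 → ⊤ (was 5); enqueue []
  #2 pop 1: in=⊥ → 3 (no change)
  #3 pop 2: in=3 → ⊤ (was 2); enqueue []
  #4 pop 3: in=⊤ → 2 (was ⊥); enqueue [2]
  #5 pop 4: in=⊥ → 5 (no change)
  #6 pop 2: in=⊤ → ⊤ (no change)

Fixpoint:
  val[0] = ⊤
  val[1] = 3
  val[2] = ⊤
  val[3] = 2
  val[4] = 5

2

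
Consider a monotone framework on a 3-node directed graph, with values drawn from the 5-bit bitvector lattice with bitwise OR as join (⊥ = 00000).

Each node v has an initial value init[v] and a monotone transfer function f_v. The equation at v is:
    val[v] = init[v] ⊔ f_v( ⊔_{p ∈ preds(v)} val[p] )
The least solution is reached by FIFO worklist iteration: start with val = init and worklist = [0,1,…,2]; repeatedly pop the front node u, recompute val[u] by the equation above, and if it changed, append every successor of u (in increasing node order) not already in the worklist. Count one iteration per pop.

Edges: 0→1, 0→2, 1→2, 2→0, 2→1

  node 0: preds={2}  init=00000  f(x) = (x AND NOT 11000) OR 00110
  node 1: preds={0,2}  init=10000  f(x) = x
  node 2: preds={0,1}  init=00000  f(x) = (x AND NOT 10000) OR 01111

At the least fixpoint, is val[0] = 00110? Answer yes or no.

no

Worklist (6 pops):
  #1 pop 0: in=00000 → 00110 (was 00000); enqueue []
  #2 pop 1: in=00110 → 10110 (was 10000); enqueue []
  #3 pop 2: in=10110 → 01111 (was 00000); enqueue [0,1]
  #4 pop 0: in=01111 → 00111 (was 00110); enqueue [2]
  #5 pop 1: in=01111 → 11111 (was 10110); enqueue []
  #6 pop 2: in=11111 → 01111 (no change)

Fixpoint:
  val[0] = 00111
  val[1] = 11111
  val[2] = 01111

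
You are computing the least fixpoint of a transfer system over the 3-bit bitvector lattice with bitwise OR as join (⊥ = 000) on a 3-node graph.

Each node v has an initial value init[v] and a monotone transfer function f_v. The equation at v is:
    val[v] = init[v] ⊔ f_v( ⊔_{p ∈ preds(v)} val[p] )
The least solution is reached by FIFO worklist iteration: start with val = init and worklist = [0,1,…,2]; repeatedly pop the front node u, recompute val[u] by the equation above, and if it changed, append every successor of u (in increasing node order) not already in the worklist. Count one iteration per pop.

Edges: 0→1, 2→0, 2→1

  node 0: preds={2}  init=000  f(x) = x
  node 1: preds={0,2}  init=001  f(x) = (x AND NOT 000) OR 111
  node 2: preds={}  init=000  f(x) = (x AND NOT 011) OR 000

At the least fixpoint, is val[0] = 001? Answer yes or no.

no

Iteration log — 3 steps:
  step 1. node 0  ⊔preds=000  new=000  stable
  step 2. node 1  ⊔preds=000  new=111  old=001  +wl: 
  step 3. node 2  ⊔preds=000  new=000  stable

Least fixpoint reached:
  node 0: 000
  node 1: 111
  node 2: 000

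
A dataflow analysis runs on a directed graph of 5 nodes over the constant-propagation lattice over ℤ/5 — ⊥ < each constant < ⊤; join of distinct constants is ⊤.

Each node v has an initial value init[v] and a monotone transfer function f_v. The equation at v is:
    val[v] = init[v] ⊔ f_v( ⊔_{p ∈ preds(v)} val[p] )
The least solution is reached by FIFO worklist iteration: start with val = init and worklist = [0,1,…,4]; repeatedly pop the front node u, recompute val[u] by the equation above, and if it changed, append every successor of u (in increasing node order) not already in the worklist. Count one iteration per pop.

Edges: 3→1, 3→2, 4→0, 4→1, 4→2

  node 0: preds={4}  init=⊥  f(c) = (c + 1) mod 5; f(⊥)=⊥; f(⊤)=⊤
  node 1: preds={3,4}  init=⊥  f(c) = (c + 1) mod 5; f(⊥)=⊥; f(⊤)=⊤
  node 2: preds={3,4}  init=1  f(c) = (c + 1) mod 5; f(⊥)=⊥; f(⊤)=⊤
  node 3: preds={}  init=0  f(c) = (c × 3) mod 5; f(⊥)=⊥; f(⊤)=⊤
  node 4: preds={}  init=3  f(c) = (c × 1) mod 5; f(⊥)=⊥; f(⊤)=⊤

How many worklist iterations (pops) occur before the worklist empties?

5

Iteration log — 5 steps:
  step 1. node 0  ⊔preds=3  new=4  old=⊥  +wl: 
  step 2. node 1  ⊔preds=⊤  new=⊤  old=⊥  +wl: 
  step 3. node 2  ⊔preds=⊤  new=⊤  old=1  +wl: 
  step 4. node 3  ⊔preds=⊥  new=0  stable
  step 5. node 4  ⊔preds=⊥  new=3  stable

Least fixpoint reached:
  node 0: 4
  node 1: ⊤
  node 2: ⊤
  node 3: 0
  node 4: 3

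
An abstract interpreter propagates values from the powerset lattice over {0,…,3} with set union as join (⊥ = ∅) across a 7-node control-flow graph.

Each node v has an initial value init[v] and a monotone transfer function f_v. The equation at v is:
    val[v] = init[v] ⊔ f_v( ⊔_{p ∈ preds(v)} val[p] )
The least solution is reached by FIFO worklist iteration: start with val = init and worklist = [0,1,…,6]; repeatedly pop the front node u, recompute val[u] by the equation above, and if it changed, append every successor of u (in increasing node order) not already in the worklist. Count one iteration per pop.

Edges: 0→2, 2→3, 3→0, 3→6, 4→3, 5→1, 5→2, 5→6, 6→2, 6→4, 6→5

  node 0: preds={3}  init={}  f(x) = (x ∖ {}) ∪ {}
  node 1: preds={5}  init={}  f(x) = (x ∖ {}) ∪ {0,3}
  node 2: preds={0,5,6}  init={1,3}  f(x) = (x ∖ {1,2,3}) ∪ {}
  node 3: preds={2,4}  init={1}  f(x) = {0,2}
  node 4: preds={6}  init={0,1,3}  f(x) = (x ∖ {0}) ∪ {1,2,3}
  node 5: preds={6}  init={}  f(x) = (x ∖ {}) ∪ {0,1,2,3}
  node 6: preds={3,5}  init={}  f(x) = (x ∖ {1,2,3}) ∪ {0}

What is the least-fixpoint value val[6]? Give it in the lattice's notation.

{0}

Iteration log — 14 steps:
  step 1. node 0  ⊔preds={1}  new={1}  old={}  +wl: 
  step 2. node 1  ⊔preds={}  new={0,3}  old={}  +wl: 
  step 3. node 2  ⊔preds={1}  new={1,3}  stable
  step 4. node 3  ⊔preds={0,1,3}  new={0,1,2}  old={1}  +wl: 0
  step 5. node 4  ⊔preds={}  new={0,1,2,3}  old={0,1,3}  +wl: 3
  step 6. node 5  ⊔preds={}  new={0,1,2,3}  old={}  +wl: 1,2
  step 7. node 6  ⊔preds={0,1,2,3}  new={0}  old={}  +wl: 4,5
  step 8. node 0  ⊔preds={0,1,2}  new={0,1,2}  old={1}  +wl: 
  step 9. node 3  ⊔preds={0,1,2,3}  new={0,1,2}  stable
  step 10. node 1  ⊔preds={0,1,2,3}  new={0,1,2,3}  old={0,3}  +wl: 
  step 11. node 2  ⊔preds={0,1,2,3}  new={0,1,3}  old={1,3}  +wl: 3
  step 12. node 4  ⊔preds={0}  new={0,1,2,3}  stable
  step 13. node 5  ⊔preds={0}  new={0,1,2,3}  stable
  step 14. node 3  ⊔preds={0,1,2,3}  new={0,1,2}  stable

Least fixpoint reached:
  node 0: {0,1,2}
  node 1: {0,1,2,3}
  node 2: {0,1,3}
  node 3: {0,1,2}
  node 4: {0,1,2,3}
  node 5: {0,1,2,3}
  node 6: {0}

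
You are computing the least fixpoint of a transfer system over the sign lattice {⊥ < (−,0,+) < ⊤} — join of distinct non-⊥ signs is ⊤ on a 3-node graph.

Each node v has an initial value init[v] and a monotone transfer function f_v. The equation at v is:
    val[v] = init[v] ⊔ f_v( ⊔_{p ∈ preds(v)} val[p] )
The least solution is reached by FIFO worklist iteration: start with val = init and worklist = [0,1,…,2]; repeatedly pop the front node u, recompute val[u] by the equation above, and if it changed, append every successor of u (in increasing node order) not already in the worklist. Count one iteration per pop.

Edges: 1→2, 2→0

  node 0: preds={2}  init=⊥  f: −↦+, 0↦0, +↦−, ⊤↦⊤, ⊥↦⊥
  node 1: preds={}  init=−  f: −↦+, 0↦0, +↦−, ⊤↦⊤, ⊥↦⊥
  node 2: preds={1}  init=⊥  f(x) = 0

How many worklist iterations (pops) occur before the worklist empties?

Worklist (4 pops):
  #1 pop 0: in=⊥ → ⊥ (no change)
  #2 pop 1: in=⊥ → − (no change)
  #3 pop 2: in=− → 0 (was ⊥); enqueue [0]
  #4 pop 0: in=0 → 0 (was ⊥); enqueue []

Fixpoint:
  val[0] = 0
  val[1] = −
  val[2] = 0

4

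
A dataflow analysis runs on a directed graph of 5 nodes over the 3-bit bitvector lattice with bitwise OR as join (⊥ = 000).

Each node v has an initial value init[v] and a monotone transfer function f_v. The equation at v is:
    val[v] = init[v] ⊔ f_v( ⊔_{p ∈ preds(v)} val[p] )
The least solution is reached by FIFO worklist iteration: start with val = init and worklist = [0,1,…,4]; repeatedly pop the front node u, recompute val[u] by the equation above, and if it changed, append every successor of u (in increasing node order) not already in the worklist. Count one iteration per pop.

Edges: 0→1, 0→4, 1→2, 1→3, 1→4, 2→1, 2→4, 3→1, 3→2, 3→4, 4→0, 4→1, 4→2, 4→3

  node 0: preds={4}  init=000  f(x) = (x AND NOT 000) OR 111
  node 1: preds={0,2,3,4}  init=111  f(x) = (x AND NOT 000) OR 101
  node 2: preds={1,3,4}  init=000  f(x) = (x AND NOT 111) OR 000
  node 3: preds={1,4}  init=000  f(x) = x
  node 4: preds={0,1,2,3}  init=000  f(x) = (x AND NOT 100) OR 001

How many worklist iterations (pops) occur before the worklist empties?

9

Worklist (9 pops):
  #1 pop 0: in=000 → 111 (was 000); enqueue []
  #2 pop 1: in=111 → 111 (no change)
  #3 pop 2: in=111 → 000 (no change)
  #4 pop 3: in=111 → 111 (was 000); enqueue [1,2]
  #5 pop 4: in=111 → 011 (was 000); enqueue [0,3]
  #6 pop 1: in=111 → 111 (no change)
  #7 pop 2: in=111 → 000 (no change)
  #8 pop 0: in=011 → 111 (no change)
  #9 pop 3: in=111 → 111 (no change)

Fixpoint:
  val[0] = 111
  val[1] = 111
  val[2] = 000
  val[3] = 111
  val[4] = 011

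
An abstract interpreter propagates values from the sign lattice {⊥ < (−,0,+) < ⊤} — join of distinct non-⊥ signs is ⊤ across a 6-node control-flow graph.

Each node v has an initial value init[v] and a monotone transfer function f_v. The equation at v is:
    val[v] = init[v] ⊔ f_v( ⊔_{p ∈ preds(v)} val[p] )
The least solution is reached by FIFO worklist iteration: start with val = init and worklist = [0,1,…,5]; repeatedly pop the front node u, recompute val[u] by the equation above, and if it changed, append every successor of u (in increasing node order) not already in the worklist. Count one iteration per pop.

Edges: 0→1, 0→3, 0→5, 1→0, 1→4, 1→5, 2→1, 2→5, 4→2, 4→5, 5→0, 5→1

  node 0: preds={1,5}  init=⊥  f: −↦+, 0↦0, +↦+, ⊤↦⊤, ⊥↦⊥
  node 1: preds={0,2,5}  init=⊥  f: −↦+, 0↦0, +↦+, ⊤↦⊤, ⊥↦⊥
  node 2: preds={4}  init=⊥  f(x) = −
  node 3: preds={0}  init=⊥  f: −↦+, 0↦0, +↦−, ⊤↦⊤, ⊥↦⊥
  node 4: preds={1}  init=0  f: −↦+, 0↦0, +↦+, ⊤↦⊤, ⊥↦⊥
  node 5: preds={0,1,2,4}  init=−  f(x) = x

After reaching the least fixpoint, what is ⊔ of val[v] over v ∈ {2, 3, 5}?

Trace (11 dequeues):
  [1] u=0 | in − | out + | prev ⊥ | push {}
  [2] u=1 | in ⊤ | out ⊤ | prev ⊥ | push {0}
  [3] u=2 | in 0 | out − | prev ⊥ | push {1}
  [4] u=3 | in + | out − | prev ⊥ | push {}
  [5] u=4 | in ⊤ | out ⊤ | prev 0 | push {2}
  [6] u=5 | in ⊤ | out ⊤ | prev − | push {}
  [7] u=0 | in ⊤ | out ⊤ | prev + | push {3,5}
  [8] u=1 | in ⊤ | out ⊤ | ==
  [9] u=2 | in ⊤ | out − | ==
  [10] u=3 | in ⊤ | out ⊤ | prev − | push {}
  [11] u=5 | in ⊤ | out ⊤ | ==

Converged values:
  [0] ⊤
  [1] ⊤
  [2] −
  [3] ⊤
  [4] ⊤
  [5] ⊤

⊤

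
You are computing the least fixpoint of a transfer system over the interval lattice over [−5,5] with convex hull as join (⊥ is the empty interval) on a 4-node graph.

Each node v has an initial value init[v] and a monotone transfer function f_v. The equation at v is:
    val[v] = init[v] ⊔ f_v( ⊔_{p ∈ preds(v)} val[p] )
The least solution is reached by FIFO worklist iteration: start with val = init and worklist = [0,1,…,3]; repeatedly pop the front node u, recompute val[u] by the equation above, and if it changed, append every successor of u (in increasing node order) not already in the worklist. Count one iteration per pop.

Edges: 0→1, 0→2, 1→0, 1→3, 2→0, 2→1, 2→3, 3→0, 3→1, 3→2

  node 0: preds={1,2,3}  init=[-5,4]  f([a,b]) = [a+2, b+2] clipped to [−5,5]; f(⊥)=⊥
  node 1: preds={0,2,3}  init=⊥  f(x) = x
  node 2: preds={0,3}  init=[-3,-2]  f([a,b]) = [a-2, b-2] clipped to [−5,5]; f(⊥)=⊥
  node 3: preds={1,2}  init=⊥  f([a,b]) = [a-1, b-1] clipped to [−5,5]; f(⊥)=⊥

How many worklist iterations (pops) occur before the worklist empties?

12

Iteration log — 12 steps:
  step 1. node 0  ⊔preds=[-3,-2]  new=[-5,4]  stable
  step 2. node 1  ⊔preds=[-5,4]  new=[-5,4]  old=⊥  +wl: 0
  step 3. node 2  ⊔preds=[-5,4]  new=[-5,2]  old=[-3,-2]  +wl: 1
  step 4. node 3  ⊔preds=[-5,4]  new=[-5,3]  old=⊥  +wl: 2
  step 5. node 0  ⊔preds=[-5,4]  new=[-5,5]  old=[-5,4]  +wl: 
  step 6. node 1  ⊔preds=[-5,5]  new=[-5,5]  old=[-5,4]  +wl: 0,3
  step 7. node 2  ⊔preds=[-5,5]  new=[-5,3]  old=[-5,2]  +wl: 1
  step 8. node 0  ⊔preds=[-5,5]  new=[-5,5]  stable
  step 9. node 3  ⊔preds=[-5,5]  new=[-5,4]  old=[-5,3]  +wl: 0,2
  step 10. node 1  ⊔preds=[-5,5]  new=[-5,5]  stable
  step 11. node 0  ⊔preds=[-5,5]  new=[-5,5]  stable
  step 12. node 2  ⊔preds=[-5,5]  new=[-5,3]  stable

Least fixpoint reached:
  node 0: [-5,5]
  node 1: [-5,5]
  node 2: [-5,3]
  node 3: [-5,4]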